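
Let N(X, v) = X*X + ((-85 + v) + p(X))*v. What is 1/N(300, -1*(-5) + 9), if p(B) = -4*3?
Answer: 1/88838 ≈ 1.1256e-5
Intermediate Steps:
p(B) = -12
N(X, v) = X**2 + v*(-97 + v) (N(X, v) = X*X + ((-85 + v) - 12)*v = X**2 + (-97 + v)*v = X**2 + v*(-97 + v))
1/N(300, -1*(-5) + 9) = 1/(300**2 + (-1*(-5) + 9)**2 - 97*(-1*(-5) + 9)) = 1/(90000 + (5 + 9)**2 - 97*(5 + 9)) = 1/(90000 + 14**2 - 97*14) = 1/(90000 + 196 - 1358) = 1/88838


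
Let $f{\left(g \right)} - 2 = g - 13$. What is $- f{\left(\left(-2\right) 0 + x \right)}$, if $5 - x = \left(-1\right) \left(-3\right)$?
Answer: $9$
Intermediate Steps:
$x = 2$ ($x = 5 - \left(-1\right) \left(-3\right) = 5 - 3 = 2$)
$f{\left(g \right)} = -11 + g$ ($f{\left(g \right)} = 2 + \left(g - 13\right) = 2 + \left(-13 + g\right) = -11 + g$)
$- f{\left(\left(-2\right) 0 + x \right)} = - (-11 + \left(\left(-2\right) 0 + 2\right)) = - (-11 + \left(0 + 2\right)) = - (-11 + 2) = \left(-1\right) \left(-9\right) = 9$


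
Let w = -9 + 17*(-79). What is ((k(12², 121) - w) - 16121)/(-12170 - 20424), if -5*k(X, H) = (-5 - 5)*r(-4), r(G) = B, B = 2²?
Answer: 14761/32594 ≈ 0.45287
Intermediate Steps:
w = -1352 (w = -9 - 1343 = -1352)
B = 4
r(G) = 4
k(X, H) = 8 (k(X, H) = -(-5 - 5)*4/5 = -(-2)*4 = -⅕*(-40) = 8)
((k(12², 121) - w) - 16121)/(-12170 - 20424) = ((8 - 1*(-1352)) - 16121)/(-12170 - 20424) = ((8 + 1352) - 16121)/(-32594) = (1360 - 16121)*(-1/32594) = -14761*(-1/32594) = 14761/32594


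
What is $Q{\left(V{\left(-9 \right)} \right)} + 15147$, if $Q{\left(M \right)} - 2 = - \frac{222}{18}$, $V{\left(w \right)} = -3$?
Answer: $\frac{45410}{3} \approx 15137.0$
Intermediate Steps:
$Q{\left(M \right)} = - \frac{31}{3}$ ($Q{\left(M \right)} = 2 - \frac{222}{18} = 2 - \frac{37}{3} = - \frac{31}{3}$)
$Q{\left(V{\left(-9 \right)} \right)} + 15147 = - \frac{31}{3} + 15147 = \frac{45410}{3}$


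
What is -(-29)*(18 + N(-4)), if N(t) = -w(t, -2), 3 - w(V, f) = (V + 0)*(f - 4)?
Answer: 1131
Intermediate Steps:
w(V, f) = 3 - V*(-4 + f) (w(V, f) = 3 - (V + 0)*(f - 4) = 3 - V*(-4 + f))
N(t) = -3 - 6*t (N(t) = -(3 + 4*t - 1*t*(-2)) = -(3 + 4*t + 2*t) = -(3 + 6*t) = -3 - 6*t)
-(-29)*(18 + N(-4)) = -(-29)*(18 + (-3 - 6*(-4))) = -(-29)*(18 + (-3 + 24)) = -(-29)*(18 + 21) = -(-29)*39 = -1*(-1131) = 1131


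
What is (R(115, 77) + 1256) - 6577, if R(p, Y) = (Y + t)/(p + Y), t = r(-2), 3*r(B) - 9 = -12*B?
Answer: -127693/24 ≈ -5320.5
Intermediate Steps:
r(B) = 3 - 4*B (r(B) = 3 + (-12*B)/3 = 3 - 4*B)
t = 11 (t = 3 - 4*(-2) = 3 + 8 = 11)
R(p, Y) = (11 + Y)/(Y + p) (R(p, Y) = (Y + 11)/(p + Y) = (11 + Y)/(Y + p))
(R(115, 77) + 1256) - 6577 = ((11 + 77)/(77 + 115) + 1256) - 6577 = (88/192 + 1256) - 6577 = ((1/192)*88 + 1256) - 6577 = (11/24 + 1256) - 6577 = 30155/24 - 6577 = -127693/24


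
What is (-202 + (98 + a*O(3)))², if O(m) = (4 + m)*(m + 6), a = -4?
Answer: 126736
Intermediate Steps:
O(m) = (4 + m)*(6 + m)
(-202 + (98 + a*O(3)))² = (-202 + (98 - 4*(24 + 3² + 10*3)))² = (-202 + (98 - 4*(24 + 9 + 30)))² = (-202 + (98 - 4*63))² = (-202 + (98 - 252))² = (-202 - 154)² = (-356)² = 126736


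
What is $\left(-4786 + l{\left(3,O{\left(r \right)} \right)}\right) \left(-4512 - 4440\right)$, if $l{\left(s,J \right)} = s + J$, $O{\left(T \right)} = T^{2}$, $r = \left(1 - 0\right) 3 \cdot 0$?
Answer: $42817416$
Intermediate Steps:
$r = 0$ ($r = \left(1 + 0\right) 3 \cdot 0 = 1 \cdot 3 \cdot 0 = 3 \cdot 0 = 0$)
$l{\left(s,J \right)} = J + s$
$\left(-4786 + l{\left(3,O{\left(r \right)} \right)}\right) \left(-4512 - 4440\right) = \left(-4786 + \left(0^{2} + 3\right)\right) \left(-4512 - 4440\right) = \left(-4786 + \left(0 + 3\right)\right) \left(-8952\right) = \left(-4786 + 3\right) \left(-8952\right) = \left(-4783\right) \left(-8952\right) = 42817416$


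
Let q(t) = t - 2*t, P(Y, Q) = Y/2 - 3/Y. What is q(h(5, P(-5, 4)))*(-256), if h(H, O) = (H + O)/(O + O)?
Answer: -3968/19 ≈ -208.84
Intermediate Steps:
P(Y, Q) = Y/2 - 3/Y (P(Y, Q) = Y*(½) - 3/Y = Y/2 - 3/Y)
h(H, O) = (H + O)/(2*O) (h(H, O) = (H + O)/((2*O)) = (H + O)*(1/(2*O)) = (H + O)/(2*O))
q(t) = -t
q(h(5, P(-5, 4)))*(-256) = -(5 + ((½)*(-5) - 3/(-5)))/(2*((½)*(-5) - 3/(-5)))*(-256) = -(5 + (-5/2 - 3*(-⅕)))/(2*(-5/2 - 3*(-⅕)))*(-256) = -(5 + (-5/2 + ⅗))/(2*(-5/2 + ⅗))*(-256) = -(5 - 19/10)/(2*(-19/10))*(-256) = -(-10)*31/(2*19*10)*(-256) = -1*(-31/38)*(-256) = (31/38)*(-256) = -3968/19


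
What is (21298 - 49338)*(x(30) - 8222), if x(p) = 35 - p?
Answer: 230404680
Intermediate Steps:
(21298 - 49338)*(x(30) - 8222) = (21298 - 49338)*((35 - 1*30) - 8222) = -28040*((35 - 30) - 8222) = -28040*(5 - 8222) = -28040*(-8217) = 230404680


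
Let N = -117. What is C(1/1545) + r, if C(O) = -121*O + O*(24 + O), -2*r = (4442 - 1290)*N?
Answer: 440148163936/2387025 ≈ 1.8439e+5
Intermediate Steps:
r = 184392 (r = -(4442 - 1290)*(-117)/2 = -1576*(-117) = -1/2*(-368784) = 184392)
C(1/1545) + r = (-97 + 1/1545)/1545 + 184392 = (1/1545)*(-149864/1545) + 184392 = -149864/2387025 + 184392 = 440148163936/2387025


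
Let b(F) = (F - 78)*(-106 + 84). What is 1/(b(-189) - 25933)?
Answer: -1/20059 ≈ -4.9853e-5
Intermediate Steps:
b(F) = 1716 - 22*F (b(F) = (-78 + F)*(-22) = 1716 - 22*F)
1/(b(-189) - 25933) = 1/((1716 - 22*(-189)) - 25933) = 1/((1716 + 4158) - 25933) = 1/(5874 - 25933) = 1/(-20059) = -1/20059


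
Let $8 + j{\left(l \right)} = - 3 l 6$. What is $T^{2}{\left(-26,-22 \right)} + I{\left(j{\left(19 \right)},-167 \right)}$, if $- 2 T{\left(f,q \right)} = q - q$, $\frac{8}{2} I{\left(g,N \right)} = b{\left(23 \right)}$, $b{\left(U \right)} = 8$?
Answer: $2$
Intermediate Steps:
$j{\left(l \right)} = -8 - 18 l$ ($j{\left(l \right)} = -8 + - 3 l 6 = -8 - 18 l$)
$I{\left(g,N \right)} = 2$ ($I{\left(g,N \right)} = \frac{1}{4} \cdot 8 = 2$)
$T{\left(f,q \right)} = 0$ ($T{\left(f,q \right)} = - \frac{q - q}{2} = \left(- \frac{1}{2}\right) 0 = 0$)
$T^{2}{\left(-26,-22 \right)} + I{\left(j{\left(19 \right)},-167 \right)} = 0^{2} + 2 = 0 + 2 = 2$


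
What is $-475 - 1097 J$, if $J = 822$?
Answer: $-902209$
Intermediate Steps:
$-475 - 1097 J = -475 - 901734 = -902209$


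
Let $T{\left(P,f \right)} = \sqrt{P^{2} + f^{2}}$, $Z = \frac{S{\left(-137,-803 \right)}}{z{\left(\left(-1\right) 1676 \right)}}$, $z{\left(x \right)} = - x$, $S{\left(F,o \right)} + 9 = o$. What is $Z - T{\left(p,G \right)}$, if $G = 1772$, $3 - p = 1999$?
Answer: $- \frac{203}{419} - 20 \sqrt{17810} \approx -2669.6$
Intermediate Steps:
$p = -1996$ ($p = 3 - 1999 = -1996$)
$S{\left(F,o \right)} = -9 + o$
$Z = - \frac{203}{419}$ ($Z = \frac{-9 - 803}{\left(-1\right) \left(\left(-1\right) 1676\right)} = - \frac{812}{\left(-1\right) \left(-1676\right)} = - \frac{812}{1676} = \left(-812\right) \frac{1}{1676} = - \frac{203}{419} \approx -0.48449$)
$Z - T{\left(p,G \right)} = - \frac{203}{419} - \sqrt{\left(-1996\right)^{2} + 1772^{2}} = - \frac{203}{419} - \sqrt{3984016 + 3139984} = - \frac{203}{419} - \sqrt{7124000} = - \frac{203}{419} - 20 \sqrt{17810}$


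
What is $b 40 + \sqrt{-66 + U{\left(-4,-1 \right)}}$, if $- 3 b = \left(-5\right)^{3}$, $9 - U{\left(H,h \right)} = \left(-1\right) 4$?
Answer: $\frac{5000}{3} + i \sqrt{53} \approx 1666.7 + 7.2801 i$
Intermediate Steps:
$U{\left(H,h \right)} = 13$ ($U{\left(H,h \right)} = 9 - \left(-1\right) 4 = 9 - -4 = 9 + 4 = 13$)
$b = \frac{125}{3}$ ($b = - \frac{\left(-5\right)^{3}}{3} = \left(- \frac{1}{3}\right) \left(-125\right) = \frac{125}{3} \approx 41.667$)
$b 40 + \sqrt{-66 + U{\left(-4,-1 \right)}} = \frac{125}{3} \cdot 40 + \sqrt{-66 + 13} = \frac{5000}{3} + \sqrt{-53} = \frac{5000}{3} + i \sqrt{53}$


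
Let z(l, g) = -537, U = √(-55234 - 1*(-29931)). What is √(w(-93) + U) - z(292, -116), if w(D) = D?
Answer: 537 + √(-93 + I*√25303) ≈ 543.75 + 11.774*I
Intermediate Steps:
U = I*√25303 (U = √(-55234 + 29931) = √(-25303) = I*√25303 ≈ 159.07*I)
√(w(-93) + U) - z(292, -116) = √(-93 + I*√25303) - 1*(-537) = √(-93 + I*√25303) + 537 = 537 + √(-93 + I*√25303)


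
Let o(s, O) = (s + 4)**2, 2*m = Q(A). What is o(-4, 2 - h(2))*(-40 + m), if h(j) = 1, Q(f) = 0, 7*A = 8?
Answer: 0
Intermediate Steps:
A = 8/7 (A = (1/7)*8 = 8/7 ≈ 1.1429)
m = 0 (m = (1/2)*0 = 0)
o(s, O) = (4 + s)**2
o(-4, 2 - h(2))*(-40 + m) = (4 - 4)**2*(-40 + 0) = 0**2*(-40) = 0*(-40) = 0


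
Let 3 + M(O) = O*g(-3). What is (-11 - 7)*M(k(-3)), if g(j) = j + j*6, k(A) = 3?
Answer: 1188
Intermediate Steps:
g(j) = 7*j (g(j) = j + 6*j = 7*j)
M(O) = -3 - 21*O (M(O) = -3 + O*(7*(-3)) = -3 + O*(-21) = -3 - 21*O)
(-11 - 7)*M(k(-3)) = (-11 - 7)*(-3 - 21*3) = -18*(-3 - 63) = -18*(-66) = 1188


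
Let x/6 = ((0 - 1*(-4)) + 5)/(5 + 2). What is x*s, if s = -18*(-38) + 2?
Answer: 5292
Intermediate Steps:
s = 686 (s = 684 + 2 = 686)
x = 54/7 (x = 6*(((0 - 1*(-4)) + 5)/(5 + 2)) = 6*(((0 + 4) + 5)/7) = 6*((4 + 5)*(1/7)) = 6*(9*(1/7)) = 6*(9/7) = 54/7 ≈ 7.7143)
x*s = (54/7)*686 = 5292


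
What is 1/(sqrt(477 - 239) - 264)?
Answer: -132/34729 - sqrt(238)/69458 ≈ -0.0040230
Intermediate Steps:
1/(sqrt(477 - 239) - 264) = 1/(sqrt(238) - 264) = 1/(-264 + sqrt(238))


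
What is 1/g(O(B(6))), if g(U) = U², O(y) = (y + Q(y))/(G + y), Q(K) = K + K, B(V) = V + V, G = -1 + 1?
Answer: ⅑ ≈ 0.11111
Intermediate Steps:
G = 0
B(V) = 2*V
Q(K) = 2*K
O(y) = 3 (O(y) = (y + 2*y)/(0 + y) = (3*y)/y = 3)
1/g(O(B(6))) = 1/(3²) = 1/9 = ⅑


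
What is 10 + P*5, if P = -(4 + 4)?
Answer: -30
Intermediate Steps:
P = -8 (P = -1*8 = -8)
10 + P*5 = 10 - 8*5 = 10 - 40 = -30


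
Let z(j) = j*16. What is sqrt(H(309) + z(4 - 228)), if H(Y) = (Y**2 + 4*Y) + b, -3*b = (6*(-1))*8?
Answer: 7*sqrt(1901) ≈ 305.20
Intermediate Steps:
z(j) = 16*j
b = 16 (b = -6*(-1)*8/3 = -(-2)*8 = -1/3*(-48) = 16)
H(Y) = 16 + Y**2 + 4*Y (H(Y) = (Y**2 + 4*Y) + 16 = 16 + Y**2 + 4*Y)
sqrt(H(309) + z(4 - 228)) = sqrt((16 + 309**2 + 4*309) + 16*(4 - 228)) = sqrt((16 + 95481 + 1236) + 16*(-224)) = sqrt(96733 - 3584) = sqrt(93149) = 7*sqrt(1901)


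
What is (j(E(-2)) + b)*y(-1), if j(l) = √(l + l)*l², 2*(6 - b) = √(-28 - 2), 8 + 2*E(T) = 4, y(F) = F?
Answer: -6 - 8*I + I*√30/2 ≈ -6.0 - 5.2614*I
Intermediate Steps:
E(T) = -2 (E(T) = -4 + (½)*4 = -4 + 2 = -2)
b = 6 - I*√30/2 (b = 6 - √(-28 - 2)/2 = 6 - I*√30/2 ≈ 6.0 - 2.7386*I)
j(l) = √2*l^(5/2) (j(l) = √(2*l)*l² = (√2*√l)*l² = √2*l^(5/2))
(j(E(-2)) + b)*y(-1) = (√2*(-2)^(5/2) + (6 - I*√30/2))*(-1) = (√2*(4*I*√2) + (6 - I*√30/2))*(-1) = (8*I + (6 - I*√30/2))*(-1) = (6 + 8*I - I*√30/2)*(-1) = -6 - 8*I + I*√30/2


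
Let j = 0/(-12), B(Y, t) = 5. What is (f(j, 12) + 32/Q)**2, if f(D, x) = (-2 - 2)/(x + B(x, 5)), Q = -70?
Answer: 169744/354025 ≈ 0.47947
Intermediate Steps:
j = 0 (j = 0*(-1/12) = 0)
f(D, x) = -4/(5 + x) (f(D, x) = (-2 - 2)/(x + 5) = -4/(5 + x))
(f(j, 12) + 32/Q)**2 = (-4/(5 + 12) + 32/(-70))**2 = (-4/17 + 32*(-1/70))**2 = (-4*1/17 - 16/35)**2 = (-4/17 - 16/35)**2 = (-412/595)**2 = 169744/354025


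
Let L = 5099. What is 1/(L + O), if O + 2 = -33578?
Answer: -1/28481 ≈ -3.5111e-5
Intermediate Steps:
O = -33580 (O = -2 - 33578 = -33580)
1/(L + O) = 1/(5099 - 33580) = 1/(-28481) = -1/28481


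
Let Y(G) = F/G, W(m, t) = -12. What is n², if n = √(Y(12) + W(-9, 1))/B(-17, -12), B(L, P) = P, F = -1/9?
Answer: -1297/15552 ≈ -0.083398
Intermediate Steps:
F = -⅑ (F = -1*⅑ = -⅑ ≈ -0.11111)
Y(G) = -1/(9*G)
n = -I*√3891/216 (n = √(-⅑/12 - 12)/(-12) = √(-⅑*1/12 - 12)*(-1/12) = √(-1/108 - 12)*(-1/12) = √(-1297/108)*(-1/12) = (I*√3891/18)*(-1/12) = -I*√3891/216 ≈ -0.28879*I)
n² = (-I*√3891/216)² = -1297/15552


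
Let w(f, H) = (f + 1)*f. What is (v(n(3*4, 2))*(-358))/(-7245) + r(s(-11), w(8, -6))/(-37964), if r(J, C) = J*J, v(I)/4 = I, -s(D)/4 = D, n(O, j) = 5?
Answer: 12889796/13752459 ≈ 0.93727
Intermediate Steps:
w(f, H) = f*(1 + f) (w(f, H) = (1 + f)*f = f*(1 + f))
s(D) = -4*D
v(I) = 4*I
r(J, C) = J²
(v(n(3*4, 2))*(-358))/(-7245) + r(s(-11), w(8, -6))/(-37964) = ((4*5)*(-358))/(-7245) + (-4*(-11))²/(-37964) = (20*(-358))*(-1/7245) + 44²*(-1/37964) = -7160*(-1/7245) + 1936*(-1/37964) = 1432/1449 - 484/9491 = 12889796/13752459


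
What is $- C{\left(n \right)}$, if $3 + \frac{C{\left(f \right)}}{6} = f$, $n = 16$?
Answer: $-78$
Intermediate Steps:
$C{\left(f \right)} = -18 + 6 f$
$- C{\left(n \right)} = - (-18 + 6 \cdot 16) = - (-18 + 96) = \left(-1\right) 78 = -78$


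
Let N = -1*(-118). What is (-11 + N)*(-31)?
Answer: -3317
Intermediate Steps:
N = 118
(-11 + N)*(-31) = (-11 + 118)*(-31) = 107*(-31) = -3317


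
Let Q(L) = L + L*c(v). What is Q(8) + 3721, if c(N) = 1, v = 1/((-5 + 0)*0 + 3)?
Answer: 3737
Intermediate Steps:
v = ⅓ (v = 1/(-5*0 + 3) = 1/(0 + 3) = 1/3 = ⅓ ≈ 0.33333)
Q(L) = 2*L (Q(L) = L + L*1 = L + L = 2*L)
Q(8) + 3721 = 2*8 + 3721 = 16 + 3721 = 3737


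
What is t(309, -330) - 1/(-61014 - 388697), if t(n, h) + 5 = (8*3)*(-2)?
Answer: -23834682/449711 ≈ -53.000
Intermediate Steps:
t(n, h) = -53 (t(n, h) = -5 + (8*3)*(-2) = -5 + 24*(-2) = -5 - 48 = -53)
t(309, -330) - 1/(-61014 - 388697) = -53 - 1/(-61014 - 388697) = -53 - 1/(-449711) = -53 - 1*(-1/449711) = -53 + 1/449711 = -23834682/449711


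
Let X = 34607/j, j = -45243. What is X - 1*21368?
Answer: -966787031/45243 ≈ -21369.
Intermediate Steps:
X = -34607/45243 (X = 34607/(-45243) = 34607*(-1/45243) = -34607/45243 ≈ -0.76491)
X - 1*21368 = -34607/45243 - 1*21368 = -34607/45243 - 21368 = -966787031/45243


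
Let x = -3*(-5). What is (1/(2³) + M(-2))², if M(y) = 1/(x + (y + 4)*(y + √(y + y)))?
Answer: 49601/1201216 - 225*I/18769 ≈ 0.041292 - 0.011988*I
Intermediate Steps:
x = 15
M(y) = 1/(15 + (4 + y)*(y + √2*√y)) (M(y) = 1/(15 + (y + 4)*(y + √(y + y))) = 1/(15 + (4 + y)*(y + √(2*y))) = 1/(15 + (4 + y)*(y + √2*√y)))
(1/(2³) + M(-2))² = (1/(2³) + 1/(15 + (-2)² + 4*(-2) + √2*(-2)^(3/2) + 4*√2*√(-2)))² = (1/8 + 1/(15 + 4 - 8 + √2*(-2*I*√2) + 4*√2*(I*√2)))² = (⅛ + 1/(15 + 4 - 8 - 4*I + 8*I))² = (⅛ + 1/(11 + 4*I))² = (⅛ + (11 - 4*I)/137)²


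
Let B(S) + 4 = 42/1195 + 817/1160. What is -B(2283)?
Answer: 903953/277240 ≈ 3.2605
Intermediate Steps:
B(S) = -903953/277240 (B(S) = -4 + (42/1195 + 817/1160) = -4 + 205007/277240 = -903953/277240)
-B(2283) = -1*(-903953/277240) = 903953/277240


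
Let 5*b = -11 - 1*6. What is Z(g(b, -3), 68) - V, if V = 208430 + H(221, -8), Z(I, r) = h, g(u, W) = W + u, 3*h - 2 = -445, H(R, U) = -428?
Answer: -624449/3 ≈ -2.0815e+5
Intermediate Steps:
b = -17/5 (b = (-11 - 1*6)/5 = (-11 - 6)/5 = (1/5)*(-17) = -17/5 ≈ -3.4000)
h = -443/3 (h = 2/3 + (1/3)*(-445) = 2/3 - 445/3 = -443/3 ≈ -147.67)
Z(I, r) = -443/3
V = 208002 (V = 208430 - 428 = 208002)
Z(g(b, -3), 68) - V = -443/3 - 1*208002 = -443/3 - 208002 = -624449/3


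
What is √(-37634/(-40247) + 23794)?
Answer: 16*√150560686499/40247 ≈ 154.26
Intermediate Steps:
√(-37634/(-40247) + 23794) = √(-37634*(-1/40247) + 23794) = √(37634/40247 + 23794) = √(957674752/40247) = 16*√150560686499/40247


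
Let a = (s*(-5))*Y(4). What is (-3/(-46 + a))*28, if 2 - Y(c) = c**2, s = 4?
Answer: -14/39 ≈ -0.35897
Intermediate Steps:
Y(c) = 2 - c**2
a = 280 (a = (4*(-5))*(2 - 1*4**2) = -20*(2 - 1*16) = -20*(2 - 16) = -20*(-14) = 280)
(-3/(-46 + a))*28 = (-3/(-46 + 280))*28 = (-3/234)*28 = ((1/234)*(-3))*28 = -1/78*28 = -14/39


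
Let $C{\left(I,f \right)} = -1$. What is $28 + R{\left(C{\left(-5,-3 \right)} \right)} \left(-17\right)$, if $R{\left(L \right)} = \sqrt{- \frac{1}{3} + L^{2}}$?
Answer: $28 - \frac{17 \sqrt{6}}{3} \approx 14.12$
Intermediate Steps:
$R{\left(L \right)} = \sqrt{- \frac{1}{3} + L^{2}}$ ($R{\left(L \right)} = \sqrt{\left(-1\right) \frac{1}{3} + L^{2}} = \sqrt{- \frac{1}{3} + L^{2}}$)
$28 + R{\left(C{\left(-5,-3 \right)} \right)} \left(-17\right) = 28 + \frac{\sqrt{-3 + 9 \left(-1\right)^{2}}}{3} \left(-17\right) = 28 + \frac{\sqrt{-3 + 9 \cdot 1}}{3} \left(-17\right) = 28 + \frac{\sqrt{-3 + 9}}{3} \left(-17\right) = 28 + \frac{\sqrt{6}}{3} \left(-17\right) = 28 - \frac{17 \sqrt{6}}{3}$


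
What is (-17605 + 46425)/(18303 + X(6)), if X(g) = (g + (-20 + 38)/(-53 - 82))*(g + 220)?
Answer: 432300/294433 ≈ 1.4682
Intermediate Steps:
X(g) = (220 + g)*(-2/15 + g) (X(g) = (g + 18/(-135))*(220 + g) = (g + 18*(-1/135))*(220 + g) = (g - 2/15)*(220 + g) = (-2/15 + g)*(220 + g) = (220 + g)*(-2/15 + g))
(-17605 + 46425)/(18303 + X(6)) = (-17605 + 46425)/(18303 + (-88/3 + 6**2 + (3298/15)*6)) = 28820/(18303 + (-88/3 + 36 + 6596/5)) = 28820/(18303 + 19888/15) = 28820/(294433/15) = 28820*(15/294433) = 432300/294433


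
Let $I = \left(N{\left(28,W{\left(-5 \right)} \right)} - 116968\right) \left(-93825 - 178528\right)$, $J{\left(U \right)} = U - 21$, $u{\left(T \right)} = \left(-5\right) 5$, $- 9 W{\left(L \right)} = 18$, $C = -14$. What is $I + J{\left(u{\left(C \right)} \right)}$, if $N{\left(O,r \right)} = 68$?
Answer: $31838065654$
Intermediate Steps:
$W{\left(L \right)} = -2$ ($W{\left(L \right)} = \left(- \frac{1}{9}\right) 18 = -2$)
$u{\left(T \right)} = -25$
$J{\left(U \right)} = -21 + U$ ($J{\left(U \right)} = U - 21 = -21 + U$)
$I = 31838065700$ ($I = \left(68 - 116968\right) \left(-93825 - 178528\right) = \left(-116900\right) \left(-272353\right) = 31838065700$)
$I + J{\left(u{\left(C \right)} \right)} = 31838065700 - 46 = 31838065654$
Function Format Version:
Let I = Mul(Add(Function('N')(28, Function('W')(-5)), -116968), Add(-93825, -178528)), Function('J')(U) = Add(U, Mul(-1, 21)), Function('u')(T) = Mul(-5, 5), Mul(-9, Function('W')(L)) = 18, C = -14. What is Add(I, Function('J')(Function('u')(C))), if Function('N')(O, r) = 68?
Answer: 31838065654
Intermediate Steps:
Function('W')(L) = -2 (Function('W')(L) = Mul(Rational(-1, 9), 18) = -2)
Function('u')(T) = -25
Function('J')(U) = Add(-21, U) (Function('J')(U) = Add(U, -21) = Add(-21, U))
I = 31838065700 (I = Mul(Add(68, -116968), Add(-93825, -178528)) = Mul(-116900, -272353) = 31838065700)
Add(I, Function('J')(Function('u')(C))) = Add(31838065700, Add(-21, -25)) = Add(31838065700, -46) = 31838065654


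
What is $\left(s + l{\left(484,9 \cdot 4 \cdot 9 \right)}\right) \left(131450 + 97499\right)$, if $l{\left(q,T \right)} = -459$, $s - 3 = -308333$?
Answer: $-70696932761$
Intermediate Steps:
$s = -308330$ ($s = 3 - 308333 = -308330$)
$\left(s + l{\left(484,9 \cdot 4 \cdot 9 \right)}\right) \left(131450 + 97499\right) = \left(-308330 - 459\right) \left(131450 + 97499\right) = \left(-308789\right) 228949 = -70696932761$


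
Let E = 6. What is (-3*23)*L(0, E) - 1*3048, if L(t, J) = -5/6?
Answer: -5981/2 ≈ -2990.5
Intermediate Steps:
L(t, J) = -5/6 (L(t, J) = -5*1/6 = -5/6)
(-3*23)*L(0, E) - 1*3048 = -3*23*(-5/6) - 1*3048 = -69*(-5/6) - 3048 = 115/2 - 3048 = -5981/2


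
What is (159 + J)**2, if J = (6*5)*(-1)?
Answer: 16641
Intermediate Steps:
J = -30 (J = 30*(-1) = -30)
(159 + J)**2 = (159 - 30)**2 = 129**2 = 16641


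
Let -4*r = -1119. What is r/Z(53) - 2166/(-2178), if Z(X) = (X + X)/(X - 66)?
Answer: -5127497/153912 ≈ -33.314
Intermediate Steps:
r = 1119/4 (r = -1/4*(-1119) = 1119/4 ≈ 279.75)
Z(X) = 2*X/(-66 + X) (Z(X) = (2*X)/(-66 + X) = 2*X/(-66 + X))
r/Z(53) - 2166/(-2178) = 1119/(4*((2*53/(-66 + 53)))) - 2166/(-2178) = 1119/(4*((2*53/(-13)))) - 2166*(-1/2178) = 1119/(4*((2*53*(-1/13)))) + 361/363 = 1119/(4*(-106/13)) + 361/363 = (1119/4)*(-13/106) + 361/363 = -14547/424 + 361/363 = -5127497/153912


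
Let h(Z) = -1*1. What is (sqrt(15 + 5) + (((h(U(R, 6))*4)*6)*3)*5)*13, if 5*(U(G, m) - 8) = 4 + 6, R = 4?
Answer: -4680 + 26*sqrt(5) ≈ -4621.9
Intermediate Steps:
U(G, m) = 10 (U(G, m) = 8 + (4 + 6)/5 = 8 + (1/5)*10 = 8 + 2 = 10)
h(Z) = -1
(sqrt(15 + 5) + (((h(U(R, 6))*4)*6)*3)*5)*13 = (sqrt(15 + 5) + ((-1*4*6)*3)*5)*13 = (sqrt(20) + (-4*6*3)*5)*13 = (2*sqrt(5) - 24*3*5)*13 = (2*sqrt(5) - 72*5)*13 = (2*sqrt(5) - 360)*13 = (-360 + 2*sqrt(5))*13 = -4680 + 26*sqrt(5)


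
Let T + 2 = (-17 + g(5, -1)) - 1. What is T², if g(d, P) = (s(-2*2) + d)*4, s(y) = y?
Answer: 256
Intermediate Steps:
g(d, P) = -16 + 4*d (g(d, P) = (-2*2 + d)*4 = (-4 + d)*4 = -16 + 4*d)
T = -16 (T = -2 + ((-17 + (-16 + 4*5)) - 1) = -2 + ((-17 + (-16 + 20)) - 1) = -2 + ((-17 + 4) - 1) = -2 + (-13 - 1) = -2 - 14 = -16)
T² = (-16)² = 256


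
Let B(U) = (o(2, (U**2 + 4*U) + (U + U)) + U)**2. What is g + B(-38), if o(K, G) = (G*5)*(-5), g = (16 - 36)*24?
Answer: 926471364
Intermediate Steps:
g = -480 (g = -20*24 = -480)
o(K, G) = -25*G (o(K, G) = (5*G)*(-5) = -25*G)
B(U) = (-149*U - 25*U**2)**2 (B(U) = (-25*((U**2 + 4*U) + (U + U)) + U)**2 = (-25*((U**2 + 4*U) + 2*U) + U)**2 = (-25*(U**2 + 6*U) + U)**2 = ((-150*U - 25*U**2) + U)**2 = (-149*U - 25*U**2)**2)
g + B(-38) = -480 + (-38)**2*(149 + 25*(-38))**2 = -480 + 1444*(149 - 950)**2 = -480 + 1444*(-801)**2 = -480 + 1444*641601 = -480 + 926471844 = 926471364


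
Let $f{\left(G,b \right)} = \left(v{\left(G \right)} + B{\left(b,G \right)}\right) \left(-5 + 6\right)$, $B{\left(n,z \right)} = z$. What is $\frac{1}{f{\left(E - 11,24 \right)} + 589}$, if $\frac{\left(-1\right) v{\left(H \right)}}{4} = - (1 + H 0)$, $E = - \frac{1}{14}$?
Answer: $\frac{14}{8147} \approx 0.0017184$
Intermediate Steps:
$E = - \frac{1}{14}$ ($E = \left(-1\right) \frac{1}{14} = - \frac{1}{14} \approx -0.071429$)
$v{\left(H \right)} = 4$ ($v{\left(H \right)} = - 4 \left(- (1 + H 0)\right) = - 4 \left(- (1 + 0)\right) = - 4 \left(\left(-1\right) 1\right) = \left(-4\right) \left(-1\right) = 4$)
$f{\left(G,b \right)} = 4 + G$ ($f{\left(G,b \right)} = \left(4 + G\right) \left(-5 + 6\right) = \left(4 + G\right) 1 = 4 + G$)
$\frac{1}{f{\left(E - 11,24 \right)} + 589} = \frac{1}{\left(4 - \frac{155}{14}\right) + 589} = \frac{1}{- \frac{99}{14} + 589} = \frac{1}{\frac{8147}{14}} = \frac{14}{8147}$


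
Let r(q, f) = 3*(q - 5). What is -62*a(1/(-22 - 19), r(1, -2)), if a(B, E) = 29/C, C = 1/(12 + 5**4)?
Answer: -1145326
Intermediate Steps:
C = 1/637 (C = 1/(12 + 625) = 1/637 ≈ 0.0015699)
r(q, f) = -15 + 3*q (r(q, f) = 3*(-5 + q) = -15 + 3*q)
a(B, E) = 18473 (a(B, E) = 29/(1/637) = 29*637 = 18473)
-62*a(1/(-22 - 19), r(1, -2)) = -62*18473 = -1145326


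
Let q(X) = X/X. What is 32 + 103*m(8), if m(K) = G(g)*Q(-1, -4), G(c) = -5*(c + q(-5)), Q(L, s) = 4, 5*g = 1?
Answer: -2440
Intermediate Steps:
g = 1/5 (g = (1/5)*1 = 1/5 ≈ 0.20000)
q(X) = 1
G(c) = -5 - 5*c (G(c) = -5*(c + 1) = -5*(1 + c) = -5 - 5*c)
m(K) = -24 (m(K) = (-5 - 5*1/5)*4 = (-5 - 1)*4 = -6*4 = -24)
32 + 103*m(8) = 32 + 103*(-24) = 32 - 2472 = -2440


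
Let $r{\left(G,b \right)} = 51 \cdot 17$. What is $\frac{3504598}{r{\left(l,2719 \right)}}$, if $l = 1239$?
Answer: $\frac{3504598}{867} \approx 4042.2$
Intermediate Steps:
$r{\left(G,b \right)} = 867$
$\frac{3504598}{r{\left(l,2719 \right)}} = \frac{3504598}{867}$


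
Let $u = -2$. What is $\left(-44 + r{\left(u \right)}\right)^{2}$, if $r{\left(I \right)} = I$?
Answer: $2116$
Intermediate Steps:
$\left(-44 + r{\left(u \right)}\right)^{2} = \left(-44 - 2\right)^{2} = \left(-46\right)^{2} = 2116$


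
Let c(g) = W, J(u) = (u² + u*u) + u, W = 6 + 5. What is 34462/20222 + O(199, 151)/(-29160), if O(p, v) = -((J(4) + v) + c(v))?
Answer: 28025441/16379820 ≈ 1.7110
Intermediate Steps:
W = 11
J(u) = u + 2*u² (J(u) = (u² + u²) + u = 2*u² + u = u + 2*u²)
c(g) = 11
O(p, v) = -47 - v (O(p, v) = -((4*(1 + 2*4) + v) + 11) = -((4*(1 + 8) + v) + 11) = -((4*9 + v) + 11) = -((36 + v) + 11) = -(47 + v) = -47 - v)
34462/20222 + O(199, 151)/(-29160) = 34462/20222 + (-47 - 1*151)/(-29160) = 34462*(1/20222) + (-47 - 151)*(-1/29160) = 17231/10111 - 198*(-1/29160) = 17231/10111 + 11/1620 = 28025441/16379820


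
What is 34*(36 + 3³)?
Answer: 2142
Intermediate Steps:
34*(36 + 3³) = 34*(36 + 27) = 34*63 = 2142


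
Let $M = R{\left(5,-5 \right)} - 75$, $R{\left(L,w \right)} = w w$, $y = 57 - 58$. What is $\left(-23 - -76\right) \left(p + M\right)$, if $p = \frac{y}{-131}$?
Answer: $- \frac{347097}{131} \approx -2649.6$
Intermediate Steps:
$y = -1$
$R{\left(L,w \right)} = w^{2}$
$p = \frac{1}{131}$ ($p = - \frac{1}{-131} = \left(-1\right) \left(- \frac{1}{131}\right) = \frac{1}{131} \approx 0.0076336$)
$M = -50$ ($M = \left(-5\right)^{2} - 75 = 25 - 75 = -50$)
$\left(-23 - -76\right) \left(p + M\right) = \left(-23 - -76\right) \left(\frac{1}{131} - 50\right) = \left(-23 + 76\right) \left(- \frac{6549}{131}\right) = 53 \left(- \frac{6549}{131}\right) = - \frac{347097}{131}$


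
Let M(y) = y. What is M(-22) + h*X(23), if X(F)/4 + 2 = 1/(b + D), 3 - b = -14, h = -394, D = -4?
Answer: 39114/13 ≈ 3008.8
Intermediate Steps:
b = 17 (b = 3 - 1*(-14) = 3 + 14 = 17)
X(F) = -100/13 (X(F) = -8 + 4/(17 - 4) = -8 + 4/13 = -100/13)
M(-22) + h*X(23) = -22 - 394*(-100/13) = -22 + 39400/13 = 39114/13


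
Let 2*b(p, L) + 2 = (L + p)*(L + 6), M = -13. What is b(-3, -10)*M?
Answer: -325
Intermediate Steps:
b(p, L) = -1 + (6 + L)*(L + p)/2 (b(p, L) = -1 + ((L + p)*(L + 6))/2 = -1 + ((L + p)*(6 + L))/2 = -1 + ((6 + L)*(L + p))/2 = -1 + (6 + L)*(L + p)/2)
b(-3, -10)*M = (-1 + (1/2)*(-10)**2 + 3*(-10) + 3*(-3) + (1/2)*(-10)*(-3))*(-13) = (-1 + (1/2)*100 - 30 - 9 + 15)*(-13) = (-1 + 50 - 30 - 9 + 15)*(-13) = 25*(-13) = -325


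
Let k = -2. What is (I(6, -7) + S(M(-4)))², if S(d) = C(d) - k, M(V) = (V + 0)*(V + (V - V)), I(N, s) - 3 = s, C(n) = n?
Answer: 196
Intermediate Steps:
I(N, s) = 3 + s
M(V) = V² (M(V) = V*(V + 0) = V*V = V²)
S(d) = 2 + d (S(d) = d - 1*(-2) = d + 2 = 2 + d)
(I(6, -7) + S(M(-4)))² = ((3 - 7) + (2 + (-4)²))² = (-4 + (2 + 16))² = (-4 + 18)² = 14² = 196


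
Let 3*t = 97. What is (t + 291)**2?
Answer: 940900/9 ≈ 1.0454e+5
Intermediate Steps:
t = 97/3 (t = (1/3)*97 = 97/3 ≈ 32.333)
(t + 291)**2 = (97/3 + 291)**2 = (970/3)**2 = 940900/9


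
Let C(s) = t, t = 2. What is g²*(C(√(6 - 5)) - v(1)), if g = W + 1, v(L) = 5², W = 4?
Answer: -575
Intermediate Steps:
v(L) = 25
C(s) = 2
g = 5 (g = 4 + 1 = 5)
g²*(C(√(6 - 5)) - v(1)) = 5²*(2 - 1*25) = 25*(2 - 25) = 25*(-23) = -575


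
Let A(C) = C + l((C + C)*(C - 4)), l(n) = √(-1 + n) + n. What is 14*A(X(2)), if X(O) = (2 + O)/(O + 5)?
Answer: -328/7 + 2*I*√241 ≈ -46.857 + 31.048*I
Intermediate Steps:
X(O) = (2 + O)/(5 + O)
l(n) = n + √(-1 + n)
A(C) = C + √(-1 + 2*C*(-4 + C)) + 2*C*(-4 + C) (A(C) = C + ((C + C)*(C - 4) + √(-1 + (C + C)*(C - 4))) = C + ((2*C)*(-4 + C) + √(-1 + (2*C)*(-4 + C))) = C + (2*C*(-4 + C) + √(-1 + 2*C*(-4 + C))) = C + (√(-1 + 2*C*(-4 + C)) + 2*C*(-4 + C)) = C + √(-1 + 2*C*(-4 + C)) + 2*C*(-4 + C))
14*A(X(2)) = 14*((2 + 2)/(5 + 2) + √(-1 + 2*((2 + 2)/(5 + 2))*(-4 + (2 + 2)/(5 + 2))) + 2*((2 + 2)/(5 + 2))*(-4 + (2 + 2)/(5 + 2))) = 14*(4/7 + √(-1 + 2*(4/7)*(-4 + 4/7)) + 2*(4/7)*(-4 + 4/7)) = 14*(4/7 + √(-1 + 2*(4/7)*(-24/7)) + 2*(4/7)*(-24/7)) = 14*(4/7 + √(-1 - 192/49) - 192/49) = 14*(4/7 + √(-241/49) - 192/49) = 14*(4/7 + I*√241/7 - 192/49) = 14*(-164/49 + I*√241/7) = -328/7 + 2*I*√241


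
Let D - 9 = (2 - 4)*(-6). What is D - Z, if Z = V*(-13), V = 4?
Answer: 73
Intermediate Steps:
Z = -52 (Z = 4*(-13) = -52)
D = 21 (D = 9 + (2 - 4)*(-6) = 9 - 2*(-6) = 9 + 12 = 21)
D - Z = 21 - 1*(-52) = 21 + 52 = 73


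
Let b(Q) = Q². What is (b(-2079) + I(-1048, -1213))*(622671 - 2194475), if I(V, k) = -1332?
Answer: -6791622049836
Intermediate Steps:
(b(-2079) + I(-1048, -1213))*(622671 - 2194475) = ((-2079)² - 1332)*(622671 - 2194475) = (4322241 - 1332)*(-1571804) = 4320909*(-1571804) = -6791622049836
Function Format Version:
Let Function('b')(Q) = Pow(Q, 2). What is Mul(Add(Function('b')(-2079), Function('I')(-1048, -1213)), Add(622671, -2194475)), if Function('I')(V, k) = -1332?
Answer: -6791622049836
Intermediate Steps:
Mul(Add(Function('b')(-2079), Function('I')(-1048, -1213)), Add(622671, -2194475)) = Mul(Add(Pow(-2079, 2), -1332), Add(622671, -2194475)) = Mul(Add(4322241, -1332), -1571804) = Mul(4320909, -1571804) = -6791622049836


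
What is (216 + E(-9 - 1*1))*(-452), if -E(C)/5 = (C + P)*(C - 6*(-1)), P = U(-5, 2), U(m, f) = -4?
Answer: 28928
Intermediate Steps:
P = -4
E(C) = -5*(-4 + C)*(6 + C) (E(C) = -5*(C - 4)*(C - 6*(-1)) = -5*(-4 + C)*(C + 6) = -5*(-4 + C)*(6 + C))
(216 + E(-9 - 1*1))*(-452) = (216 + (120 - 10*(-9 - 1*1) - 5*(-9 - 1*1)²))*(-452) = (216 + (120 - 10*(-9 - 1) - 5*(-9 - 1)²))*(-452) = (216 + (120 - 10*(-10) - 5*(-10)²))*(-452) = (216 + (120 + 100 - 5*100))*(-452) = (216 + (120 + 100 - 500))*(-452) = (216 - 280)*(-452) = -64*(-452) = 28928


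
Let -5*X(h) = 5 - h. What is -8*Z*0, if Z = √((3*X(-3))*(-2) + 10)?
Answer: 0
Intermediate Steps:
X(h) = -1 + h/5 (X(h) = -(5 - h)/5 = -1 + h/5)
Z = 7*√10/5 (Z = √((3*(-1 + (⅕)*(-3)))*(-2) + 10) = √((3*(-1 - ⅗))*(-2) + 10) = √((3*(-8/5))*(-2) + 10) = √(-24/5*(-2) + 10) = √(48/5 + 10) = √(98/5) = 7*√10/5 ≈ 4.4272)
-8*Z*0 = -56*√10/5*0 = 0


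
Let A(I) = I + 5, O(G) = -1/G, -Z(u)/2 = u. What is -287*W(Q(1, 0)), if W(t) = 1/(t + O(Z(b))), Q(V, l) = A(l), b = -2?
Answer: -1148/19 ≈ -60.421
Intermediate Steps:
Z(u) = -2*u
A(I) = 5 + I
Q(V, l) = 5 + l
W(t) = 1/(-¼ + t) (W(t) = 1/(t - 1/((-2*(-2)))) = 1/(t - 1/4) = 1/(t - 1*¼) = 1/(t - ¼) = 1/(-¼ + t))
-287*W(Q(1, 0)) = -1148/(-1 + 4*(5 + 0)) = -1148/(-1 + 4*5) = -1148/(-1 + 20) = -1148/19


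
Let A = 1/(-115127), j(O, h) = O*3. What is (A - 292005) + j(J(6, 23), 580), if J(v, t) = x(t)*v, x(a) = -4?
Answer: -33625948780/115127 ≈ -2.9208e+5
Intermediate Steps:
J(v, t) = -4*v
j(O, h) = 3*O
A = -1/115127 ≈ -8.6861e-6
(A - 292005) + j(J(6, 23), 580) = (-1/115127 - 292005) + 3*(-4*6) = -33617659636/115127 + 3*(-24) = -33617659636/115127 - 72 = -33625948780/115127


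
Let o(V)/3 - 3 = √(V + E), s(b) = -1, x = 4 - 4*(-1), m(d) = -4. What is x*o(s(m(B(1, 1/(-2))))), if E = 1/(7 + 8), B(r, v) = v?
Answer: 72 + 8*I*√210/5 ≈ 72.0 + 23.186*I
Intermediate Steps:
E = 1/15 ≈ 0.066667
x = 8 (x = 4 + 4 = 8)
o(V) = 9 + 3*√(1/15 + V) (o(V) = 9 + 3*√(V + 1/15) = 9 + 3*√(1/15 + V))
x*o(s(m(B(1, 1/(-2))))) = 8*(9 + √(15 + 225*(-1))/5) = 8*(9 + √(15 - 225)/5) = 8*(9 + √(-210)/5) = 8*(9 + (I*√210)/5) = 8*(9 + I*√210/5) = 72 + 8*I*√210/5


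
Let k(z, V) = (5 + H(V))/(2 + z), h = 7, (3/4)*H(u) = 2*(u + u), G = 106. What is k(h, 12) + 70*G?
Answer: 22283/3 ≈ 7427.7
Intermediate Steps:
H(u) = 16*u/3 (H(u) = 4*(2*(u + u))/3 = 4*(2*(2*u))/3 = 4*(4*u)/3 = 16*u/3)
k(z, V) = (5 + 16*V/3)/(2 + z)
k(h, 12) + 70*G = (15 + 16*12)/(3*(2 + 7)) + 70*106 = (⅓)*(15 + 192)/9 + 7420 = (⅓)*(⅑)*207 + 7420 = 23/3 + 7420 = 22283/3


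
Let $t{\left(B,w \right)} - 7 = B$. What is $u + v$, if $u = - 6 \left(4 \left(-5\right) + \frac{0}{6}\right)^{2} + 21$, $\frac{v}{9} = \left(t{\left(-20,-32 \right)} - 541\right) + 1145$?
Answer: $2940$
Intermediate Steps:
$t{\left(B,w \right)} = 7 + B$
$v = 5319$ ($v = 9 \left(\left(\left(7 - 20\right) - 541\right) + 1145\right) = 9 \left(\left(-13 - 541\right) + 1145\right) = 9 \left(-554 + 1145\right) = 9 \cdot 591 = 5319$)
$u = -2379$ ($u = - 6 \left(-20 + 0 \cdot \frac{1}{6}\right)^{2} + 21 = - 6 \left(-20 + 0\right)^{2} + 21 = - 6 \left(-20\right)^{2} + 21 = \left(-6\right) 400 + 21 = -2400 + 21 = -2379$)
$u + v = -2379 + 5319 = 2940$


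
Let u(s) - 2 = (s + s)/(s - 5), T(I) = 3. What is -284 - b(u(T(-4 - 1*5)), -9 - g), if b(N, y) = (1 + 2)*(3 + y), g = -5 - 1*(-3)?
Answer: -272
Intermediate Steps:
u(s) = 2 + 2*s/(-5 + s) (u(s) = 2 + (s + s)/(s - 5) = 2 + (2*s)/(-5 + s) = 2 + 2*s/(-5 + s))
g = -2 (g = -5 + 3 = -2)
b(N, y) = 9 + 3*y (b(N, y) = 3*(3 + y) = 9 + 3*y)
-284 - b(u(T(-4 - 1*5)), -9 - g) = -284 - (9 + 3*(-9 - 1*(-2))) = -284 - (9 + 3*(-9 + 2)) = -284 - (9 + 3*(-7)) = -284 - (9 - 21) = -284 - 1*(-12) = -284 + 12 = -272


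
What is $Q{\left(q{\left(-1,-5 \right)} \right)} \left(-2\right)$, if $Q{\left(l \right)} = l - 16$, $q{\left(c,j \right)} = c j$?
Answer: $22$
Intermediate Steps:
$Q{\left(l \right)} = -16 + l$ ($Q{\left(l \right)} = l - 16 = -16 + l$)
$Q{\left(q{\left(-1,-5 \right)} \right)} \left(-2\right) = \left(-16 - -5\right) \left(-2\right) = \left(-16 + 5\right) \left(-2\right) = \left(-11\right) \left(-2\right) = 22$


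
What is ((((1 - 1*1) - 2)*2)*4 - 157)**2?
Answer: 29929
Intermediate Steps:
((((1 - 1*1) - 2)*2)*4 - 157)**2 = ((((1 - 1) - 2)*2)*4 - 157)**2 = (((0 - 2)*2)*4 - 157)**2 = (-2*2*4 - 157)**2 = (-4*4 - 157)**2 = (-16 - 157)**2 = (-173)**2 = 29929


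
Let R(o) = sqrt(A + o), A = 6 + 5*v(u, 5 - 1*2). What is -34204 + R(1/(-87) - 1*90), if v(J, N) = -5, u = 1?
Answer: -34204 + 2*I*sqrt(206277)/87 ≈ -34204.0 + 10.441*I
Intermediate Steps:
A = -19 (A = 6 + 5*(-5) = 6 - 25 = -19)
R(o) = sqrt(-19 + o)
-34204 + R(1/(-87) - 1*90) = -34204 + sqrt(-19 + (1/(-87) - 1*90)) = -34204 + sqrt(-19 + (-1/87 - 90)) = -34204 + sqrt(-19 - 7831/87) = -34204 + sqrt(-9484/87) = -34204 + 2*I*sqrt(206277)/87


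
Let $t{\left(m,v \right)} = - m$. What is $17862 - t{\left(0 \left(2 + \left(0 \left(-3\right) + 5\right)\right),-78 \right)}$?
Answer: $17862$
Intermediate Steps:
$17862 - t{\left(0 \left(2 + \left(0 \left(-3\right) + 5\right)\right),-78 \right)} = 17862 - - 0 \left(2 + \left(0 \left(-3\right) + 5\right)\right) = 17862 - - 0 \left(2 + \left(0 + 5\right)\right) = 17862 - - 0 \left(2 + 5\right) = 17862 - - 0 \cdot 7 = 17862 - \left(-1\right) 0 = 17862 - 0 = 17862 + 0 = 17862$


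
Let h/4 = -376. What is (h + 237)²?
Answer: 1605289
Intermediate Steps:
h = -1504 (h = 4*(-376) = -1504)
(h + 237)² = (-1504 + 237)² = (-1267)² = 1605289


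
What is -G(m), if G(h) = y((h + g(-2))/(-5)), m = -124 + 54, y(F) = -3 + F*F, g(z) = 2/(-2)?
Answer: -4966/25 ≈ -198.64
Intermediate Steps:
g(z) = -1 (g(z) = 2*(-½) = -1)
y(F) = -3 + F²
m = -70
G(h) = -3 + (⅕ - h/5)² (G(h) = -3 + ((h - 1)/(-5))² = -3 + ((-1 + h)*(-⅕))² = -3 + (⅕ - h/5)²)
-G(m) = -(-3 + (-1 - 70)²/25) = -(-3 + (1/25)*(-71)²) = -(-3 + (1/25)*5041) = -(-3 + 5041/25) = -1*4966/25 = -4966/25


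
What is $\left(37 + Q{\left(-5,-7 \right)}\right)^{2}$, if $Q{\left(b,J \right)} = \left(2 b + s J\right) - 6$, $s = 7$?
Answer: $784$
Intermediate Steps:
$Q{\left(b,J \right)} = -6 + 2 b + 7 J$ ($Q{\left(b,J \right)} = \left(2 b + 7 J\right) - 6 = -6 + 2 b + 7 J$)
$\left(37 + Q{\left(-5,-7 \right)}\right)^{2} = \left(37 + \left(-6 + 2 \left(-5\right) + 7 \left(-7\right)\right)\right)^{2} = \left(37 - 65\right)^{2} = \left(-28\right)^{2} = 784$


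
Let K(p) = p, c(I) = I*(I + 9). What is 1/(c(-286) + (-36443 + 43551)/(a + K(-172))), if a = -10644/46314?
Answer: 664721/52633093736 ≈ 1.2629e-5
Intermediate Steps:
c(I) = I*(9 + I)
a = -1774/7719 (a = -10644*1/46314 = -1774/7719 ≈ -0.22982)
1/(c(-286) + (-36443 + 43551)/(a + K(-172))) = 1/(-286*(9 - 286) + (-36443 + 43551)/(-1774/7719 - 172)) = 1/(-286*(-277) + 7108/(-1329442/7719)) = 1/(79222 + 7108*(-7719/1329442)) = 1/(79222 - 27433326/664721) = 1/(52633093736/664721) = 664721/52633093736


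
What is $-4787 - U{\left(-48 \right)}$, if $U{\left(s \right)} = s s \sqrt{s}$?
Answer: $-4787 - 9216 i \sqrt{3} \approx -4787.0 - 15963.0 i$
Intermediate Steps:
$U{\left(s \right)} = s^{\frac{5}{2}}$ ($U{\left(s \right)} = s^{2} \sqrt{s} = s^{\frac{5}{2}}$)
$-4787 - U{\left(-48 \right)} = -4787 - \left(-48\right)^{\frac{5}{2}} = -4787 - 9216 i \sqrt{3}$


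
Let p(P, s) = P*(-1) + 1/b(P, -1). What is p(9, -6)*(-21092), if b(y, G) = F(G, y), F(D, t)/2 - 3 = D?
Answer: 184555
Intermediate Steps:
F(D, t) = 6 + 2*D
b(y, G) = 6 + 2*G
p(P, s) = ¼ - P (p(P, s) = P*(-1) + 1/(6 + 2*(-1)) = -P + 1/(6 - 2) = -P + 1/4 = -P + ¼ = ¼ - P)
p(9, -6)*(-21092) = (¼ - 1*9)*(-21092) = (¼ - 9)*(-21092) = -35/4*(-21092) = 184555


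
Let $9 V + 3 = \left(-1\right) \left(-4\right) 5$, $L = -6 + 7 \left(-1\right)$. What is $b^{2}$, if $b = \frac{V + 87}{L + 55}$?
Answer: $\frac{160000}{35721} \approx 4.4792$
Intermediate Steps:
$L = -13$ ($L = -6 - 7 = -13$)
$V = \frac{17}{9}$ ($V = - \frac{1}{3} + \frac{\left(-1\right) \left(-4\right) 5}{9} = - \frac{1}{3} + \frac{4 \cdot 5}{9} = - \frac{1}{3} + \frac{1}{9} \cdot 20 = - \frac{1}{3} + \frac{20}{9} = \frac{17}{9} \approx 1.8889$)
$b = \frac{400}{189}$ ($b = \frac{\frac{17}{9} + 87}{-13 + 55} = \frac{800}{9 \cdot 42} = \frac{800}{9} \cdot \frac{1}{42} = \frac{400}{189} \approx 2.1164$)
$b^{2} = \left(\frac{400}{189}\right)^{2} = \frac{160000}{35721}$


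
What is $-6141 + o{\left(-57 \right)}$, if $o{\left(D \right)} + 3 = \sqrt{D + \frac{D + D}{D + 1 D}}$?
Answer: $-6144 + 2 i \sqrt{14} \approx -6144.0 + 7.4833 i$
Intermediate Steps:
$o{\left(D \right)} = -3 + \sqrt{1 + D}$ ($o{\left(D \right)} = -3 + \sqrt{D + \frac{D + D}{D + 1 D}} = -3 + \sqrt{D + \frac{2 D}{D + D}} = -3 + \sqrt{D + \frac{2 D}{2 D}} = -3 + \sqrt{D + 2 D \frac{1}{2 D}} = -3 + \sqrt{D + 1} = -3 + \sqrt{1 + D}$)
$-6141 + o{\left(-57 \right)} = -6141 - \left(3 - \sqrt{1 - 57}\right) = -6141 - \left(3 - \sqrt{-56}\right) = -6141 - \left(3 - 2 i \sqrt{14}\right) = -6144 + 2 i \sqrt{14}$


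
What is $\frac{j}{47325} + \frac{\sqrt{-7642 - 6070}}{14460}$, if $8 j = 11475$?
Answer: $\frac{153}{5048} + \frac{i \sqrt{857}}{3615} \approx 0.030309 + 0.0080981 i$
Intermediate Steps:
$j = \frac{11475}{8}$ ($j = \frac{1}{8} \cdot 11475 = \frac{11475}{8} \approx 1434.4$)
$\frac{j}{47325} + \frac{\sqrt{-7642 - 6070}}{14460} = \frac{11475}{8 \cdot 47325} + \frac{\sqrt{-7642 - 6070}}{14460} = \frac{11475}{8} \cdot \frac{1}{47325} + \sqrt{-13712} \cdot \frac{1}{14460} = \frac{153}{5048} + 4 i \sqrt{857} \cdot \frac{1}{14460} = \frac{153}{5048} + \frac{i \sqrt{857}}{3615}$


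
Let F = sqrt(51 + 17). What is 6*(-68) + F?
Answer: -408 + 2*sqrt(17) ≈ -399.75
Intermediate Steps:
F = 2*sqrt(17) (F = sqrt(68) = 2*sqrt(17) ≈ 8.2462)
6*(-68) + F = 6*(-68) + 2*sqrt(17) = -408 + 2*sqrt(17)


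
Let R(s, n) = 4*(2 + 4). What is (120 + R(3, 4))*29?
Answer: 4176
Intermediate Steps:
R(s, n) = 24 (R(s, n) = 4*6 = 24)
(120 + R(3, 4))*29 = (120 + 24)*29 = 144*29 = 4176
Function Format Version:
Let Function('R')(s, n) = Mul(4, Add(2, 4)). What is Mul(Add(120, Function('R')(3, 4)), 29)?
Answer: 4176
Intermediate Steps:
Function('R')(s, n) = 24 (Function('R')(s, n) = Mul(4, 6) = 24)
Mul(Add(120, Function('R')(3, 4)), 29) = Mul(Add(120, 24), 29) = Mul(144, 29) = 4176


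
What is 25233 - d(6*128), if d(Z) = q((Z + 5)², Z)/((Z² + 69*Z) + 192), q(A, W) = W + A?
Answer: 16224422567/643008 ≈ 25232.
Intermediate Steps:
q(A, W) = A + W
d(Z) = (Z + (5 + Z)²)/(192 + Z² + 69*Z) (d(Z) = ((Z + 5)² + Z)/((Z² + 69*Z) + 192) = ((5 + Z)² + Z)/(192 + Z² + 69*Z) = (Z + (5 + Z)²)/(192 + Z² + 69*Z))
25233 - d(6*128) = 25233 - (6*128 + (5 + 6*128)²)/(192 + (6*128)² + 69*(6*128)) = 25233 - (768 + (5 + 768)²)/(192 + 768² + 69*768) = 25233 - (768 + 773²)/(192 + 589824 + 52992) = 25233 - (768 + 597529)/643008 = 25233 - 598297/643008 = 16224422567/643008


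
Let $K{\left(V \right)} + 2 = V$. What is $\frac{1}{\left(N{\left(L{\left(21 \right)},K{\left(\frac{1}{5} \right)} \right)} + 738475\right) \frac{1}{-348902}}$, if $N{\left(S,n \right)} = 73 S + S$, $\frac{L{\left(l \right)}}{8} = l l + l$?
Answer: $- \frac{348902}{1011979} \approx -0.34477$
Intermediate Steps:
$K{\left(V \right)} = -2 + V$
$L{\left(l \right)} = 8 l + 8 l^{2}$ ($L{\left(l \right)} = 8 \left(l l + l\right) = 8 \left(l^{2} + l\right) = 8 \left(l + l^{2}\right) = 8 l + 8 l^{2}$)
$N{\left(S,n \right)} = 74 S$
$\frac{1}{\left(N{\left(L{\left(21 \right)},K{\left(\frac{1}{5} \right)} \right)} + 738475\right) \frac{1}{-348902}} = \frac{1}{\left(74 \cdot 8 \cdot 21 \left(1 + 21\right) + 738475\right) \frac{1}{-348902}} = \frac{1}{\left(74 \cdot 8 \cdot 21 \cdot 22 + 738475\right) \left(- \frac{1}{348902}\right)} = \frac{1}{74 \cdot 3696 + 738475} \left(-348902\right) = \frac{1}{273504 + 738475} \left(-348902\right) = \frac{1}{1011979} \left(-348902\right) = - \frac{348902}{1011979}$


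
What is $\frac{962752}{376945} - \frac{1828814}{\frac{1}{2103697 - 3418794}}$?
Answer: $\frac{906578283740856062}{376945} \approx 2.4051 \cdot 10^{12}$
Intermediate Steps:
$\frac{962752}{376945} - \frac{1828814}{\frac{1}{2103697 - 3418794}} = 962752 \cdot \frac{1}{376945} - \frac{1828814}{\frac{1}{-1315097}} = \frac{962752}{376945} - \frac{1828814}{- \frac{1}{1315097}} = \frac{962752}{376945} - -2405067804958 = \frac{962752}{376945} + 2405067804958 = \frac{906578283740856062}{376945}$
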